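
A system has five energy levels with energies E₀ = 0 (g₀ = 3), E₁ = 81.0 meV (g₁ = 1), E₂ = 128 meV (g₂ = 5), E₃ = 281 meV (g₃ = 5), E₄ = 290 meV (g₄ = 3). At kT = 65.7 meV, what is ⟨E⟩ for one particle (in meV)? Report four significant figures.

35.25 meV

Eᵢ/kT = 0, 1.23288, 1.94825, 4.27702, 4.41400.
Z = Σ gᵢe^(−Eᵢ/kT) = 3·e^(−0) + 1·e^(−1.23288) + 5·e^(−1.94825) + 5·e^(−4.27702) + 3·e^(−4.41400) = 3.00000 + 0.291452 + 0.712616 + 0.0694199 + 0.0363200 = 4.10981.
⟨E⟩ = Σ Eᵢ gᵢe^(−Eᵢ/kT) / Z = (0·3.00000 + 81.0·0.291452 + 128·0.712616 + 281·0.0694199 + 290·0.0363200) / 4.10981 = 35.25 meV.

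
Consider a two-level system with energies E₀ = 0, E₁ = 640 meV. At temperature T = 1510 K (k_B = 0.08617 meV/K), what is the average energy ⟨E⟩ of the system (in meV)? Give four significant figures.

4.644 meV

k_BT = 0.08617 × 1510 K = 130.117 meV.
Eᵢ/kT = 0, 4.91865.
Z = Σ e^(−Eᵢ/kT) = e^(−0) + e^(−4.91865) = 1.00000 + 0.00730899 = 1.00731.
⟨E⟩ = Σ Eᵢ e^(−Eᵢ/kT) / Z = (0·1.00000 + 640·0.00730899) / 1.00731 = 4.644 meV.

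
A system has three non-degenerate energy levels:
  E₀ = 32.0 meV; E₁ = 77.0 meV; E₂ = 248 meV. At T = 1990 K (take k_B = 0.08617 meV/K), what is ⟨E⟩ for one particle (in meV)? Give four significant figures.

k_BT = 0.08617 × 1990 K = 171.478 meV.
Eᵢ/kT = 0.186613, 0.449037, 1.44625.
Z = Σ e^(−Eᵢ/kT) = e^(−0.186613) + e^(−0.449037) + e^(−1.44625) = 0.829765 + 0.638242 + 0.235452 = 1.70346.
⟨E⟩ = Σ Eᵢ e^(−Eᵢ/kT) / Z = (32.0·0.829765 + 77.0·0.638242 + 248·0.235452) / 1.70346 = 78.72 meV.

78.72 meV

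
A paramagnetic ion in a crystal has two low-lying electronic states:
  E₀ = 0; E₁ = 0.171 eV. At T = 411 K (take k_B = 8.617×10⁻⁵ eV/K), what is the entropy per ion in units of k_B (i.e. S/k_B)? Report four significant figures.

0.04629

k_BT = 8.617×10⁻⁵ × 411 K = 0.0354159 eV.
Eᵢ/kT = 0, 4.82834.
Z = Σ e^(−Eᵢ/kT) = e^(−0) + e^(−4.82834) = 1.00000 + 0.00799979 = 1.00800.
⟨E⟩ = Σ EᵢPᵢ = 0.00135711 eV.
S/k_B = ln Z + ⟨E⟩/kT = ln(1.00800) + 0.00135711/0.0354159 = 0.00796817 + 0.0383192 = 0.04629.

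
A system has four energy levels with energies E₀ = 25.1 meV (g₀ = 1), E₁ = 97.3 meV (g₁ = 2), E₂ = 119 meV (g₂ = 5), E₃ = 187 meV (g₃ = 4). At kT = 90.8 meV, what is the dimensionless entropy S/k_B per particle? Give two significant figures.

2.3

Eᵢ/kT = 0.2764, 1.072, 1.311, 2.059.
Z = Σ gᵢe^(−Eᵢ/kT) = 1·e^(−0.2764) + 2·e^(−1.072) + 5·e^(−1.311) + 4·e^(−2.059) = 0.7585 + 0.6846 + 1.348 + 0.5103 = 3.301.
⟨E⟩ = Σ EᵢPᵢ = 103.4 meV.
S/k_B = ln Z + ⟨E⟩/kT = ln(3.301) + 103.4/90.8 = 1.194 + 1.139 = 2.3.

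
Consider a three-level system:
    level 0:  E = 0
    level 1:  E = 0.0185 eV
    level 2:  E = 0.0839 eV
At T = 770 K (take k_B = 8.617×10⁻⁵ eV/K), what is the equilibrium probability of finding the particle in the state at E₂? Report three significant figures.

0.138

k_BT = 8.617×10⁻⁵ × 770 K = 0.066351 eV.
Eᵢ/kT = 0, 0.27882, 1.2645.
Z = Σ e^(−Eᵢ/kT) = e^(−0) + e^(−0.27882) + e^(−1.2645) = 1.0000 + 0.75668 + 0.28238 = 2.0391.
P₂ = e^(−E₂/kT) / Z = 0.28238/2.0391 = 0.138.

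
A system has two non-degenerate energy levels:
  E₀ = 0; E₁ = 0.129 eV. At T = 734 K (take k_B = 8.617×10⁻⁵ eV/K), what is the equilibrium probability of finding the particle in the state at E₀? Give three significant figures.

0.885

k_BT = 8.617×10⁻⁵ × 734 K = 0.063249 eV.
Eᵢ/kT = 0, 2.0396.
Z = Σ e^(−Eᵢ/kT) = e^(−0) + e^(−2.0396) = 1.0000 + 0.13008 = 1.1301.
P₀ = e^(−E₀/kT) / Z = 1.0000/1.1301 = 0.885.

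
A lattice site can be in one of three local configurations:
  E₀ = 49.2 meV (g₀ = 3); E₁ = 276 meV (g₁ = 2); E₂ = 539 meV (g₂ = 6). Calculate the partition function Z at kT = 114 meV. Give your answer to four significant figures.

Eᵢ/kT = 0.431579, 2.42105, 4.72807.
Z = Σ gᵢe^(−Eᵢ/kT) = 3·e^(−0.431579) + 2·e^(−2.42105) + 6·e^(−4.72807) = 1.94845 + 0.177657 + 0.0530611 = 2.17917.

Z = 2.179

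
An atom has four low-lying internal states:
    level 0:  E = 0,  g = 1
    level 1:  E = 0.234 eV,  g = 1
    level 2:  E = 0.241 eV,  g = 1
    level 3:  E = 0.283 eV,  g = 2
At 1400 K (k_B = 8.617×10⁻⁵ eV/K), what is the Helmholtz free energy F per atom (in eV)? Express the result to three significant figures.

k_BT = 8.617×10⁻⁵ × 1400 K = 0.12064 eV.
Eᵢ/kT = 0, 1.9397, 1.9977, 2.3458.
Z = Σ gᵢe^(−Eᵢ/kT) = 1·e^(−0) + 1·e^(−1.9397) + 1·e^(−1.9977) + 2·e^(−2.3458) = 1.0000 + 0.14375 + 0.13565 + 0.19154 = 1.4709.
F = −kT ln Z = −0.12064 × ln(1.4709) = −0.12064 × 0.38587 = -0.0466 eV.

-0.0466 eV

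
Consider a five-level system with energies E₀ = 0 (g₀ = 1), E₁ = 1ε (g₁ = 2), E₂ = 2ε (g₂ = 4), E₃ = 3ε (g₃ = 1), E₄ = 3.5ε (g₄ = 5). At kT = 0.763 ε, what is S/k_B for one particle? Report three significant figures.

Eᵢ/kT = 0, 1.3106, 2.6212, 3.9318, 4.5872.
Z = Σ gᵢe^(−Eᵢ/kT) = 1·e^(−0) + 2·e^(−1.3106) + 4·e^(−2.6212) + 1·e^(−3.9318) + 5·e^(−4.5872) = 1.0000 + 0.53932 + 0.29086 + 0.019608 + 0.050907 = 1.9007.
⟨E⟩ = Σ EᵢPᵢ = 0.71449 ε.
S/k_B = ln Z + ⟨E⟩/kT = ln(1.9007) + 0.71449/0.763 = 0.64222 + 0.93642 = 1.58.

1.58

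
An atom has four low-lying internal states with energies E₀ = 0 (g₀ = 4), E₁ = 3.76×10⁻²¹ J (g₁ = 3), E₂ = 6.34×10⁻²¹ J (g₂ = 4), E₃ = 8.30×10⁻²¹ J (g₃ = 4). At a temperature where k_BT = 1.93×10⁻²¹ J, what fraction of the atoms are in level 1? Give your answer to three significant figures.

0.0923

Eᵢ/kT = 0, 1.9482, 3.2850, 4.3005.
Z = Σ gᵢe^(−Eᵢ/kT) = 4·e^(−0) + 3·e^(−1.9482) + 4·e^(−3.2850) + 4·e^(−4.3005) = 4.0000 + 0.42759 + 0.14976 + 0.054247 = 4.6316.
P₁ = g₁ e^(−E₁/kT) / Z = 0.42759/4.6316 = 0.0923.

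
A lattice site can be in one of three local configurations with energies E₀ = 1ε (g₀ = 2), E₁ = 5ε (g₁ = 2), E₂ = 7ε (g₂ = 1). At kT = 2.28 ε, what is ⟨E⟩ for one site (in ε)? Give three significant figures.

Eᵢ/kT = 0.43860, 2.1930, 3.0702.
Z = Σ gᵢe^(−Eᵢ/kT) = 2·e^(−0.43860) + 2·e^(−2.1930) + 1·e^(−3.0702) = 1.2899 + 0.22316 + 0.046412 = 1.5595.
⟨E⟩ = Σ Eᵢ gᵢe^(−Eᵢ/kT) / Z = (1·1.2899 + 5·0.22316 + 7·0.046412) / 1.5595 = 1.75 ε.

1.75 ε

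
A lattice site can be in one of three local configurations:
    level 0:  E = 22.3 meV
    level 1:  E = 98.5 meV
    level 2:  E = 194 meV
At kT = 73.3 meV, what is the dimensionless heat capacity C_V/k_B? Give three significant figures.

Eᵢ/kT = 0.30423, 1.3438, 2.6467.
Z = Σ e^(−Eᵢ/kT) = e^(−0.30423) + e^(−1.3438) + e^(−2.6467) = 0.73769 + 0.26085 + 0.070885 = 1.0694.
⟨E⟩ = 52.268 meV, ⟨E²⟩ = 5204.3 meV².
C_V/k_B = (⟨E²⟩ − ⟨E⟩²)/(kT)² = (5204.3 − 2731.9)/5372.9 = 0.460.

0.460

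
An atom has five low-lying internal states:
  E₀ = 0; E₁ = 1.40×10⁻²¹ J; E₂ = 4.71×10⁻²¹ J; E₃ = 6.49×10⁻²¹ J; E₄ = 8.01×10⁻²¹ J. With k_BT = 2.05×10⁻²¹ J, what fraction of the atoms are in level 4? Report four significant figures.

Eᵢ/kT = 0, 0.682927, 2.29756, 3.16585, 3.90732.
Z = Σ e^(−Eᵢ/kT) = e^(−0) + e^(−0.682927) + e^(−2.29756) + e^(−3.16585) + e^(−3.90732) = 1.00000 + 0.505136 + 0.100504 + 0.0421783 + 0.0200943 = 1.66791.
P₄ = e^(−E₄/kT) / Z = 0.0200943/1.66791 = 0.01205.

0.01205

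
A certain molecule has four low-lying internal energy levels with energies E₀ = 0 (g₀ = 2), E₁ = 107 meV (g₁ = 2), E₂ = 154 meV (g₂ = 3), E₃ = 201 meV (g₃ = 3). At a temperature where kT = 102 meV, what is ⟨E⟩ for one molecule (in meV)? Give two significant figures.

Eᵢ/kT = 0, 1.049, 1.510, 1.971.
Z = Σ gᵢe^(−Eᵢ/kT) = 2·e^(−0) + 2·e^(−1.049) + 3·e^(−1.510) + 3·e^(−1.971) = 2.000 + 0.7006 + 0.6627 + 0.4180 = 3.781.
⟨E⟩ = Σ Eᵢ gᵢe^(−Eᵢ/kT) / Z = (0·2.000 + 107·0.7006 + 154·0.6627 + 201·0.4180) / 3.781 = 69 meV.

69 meV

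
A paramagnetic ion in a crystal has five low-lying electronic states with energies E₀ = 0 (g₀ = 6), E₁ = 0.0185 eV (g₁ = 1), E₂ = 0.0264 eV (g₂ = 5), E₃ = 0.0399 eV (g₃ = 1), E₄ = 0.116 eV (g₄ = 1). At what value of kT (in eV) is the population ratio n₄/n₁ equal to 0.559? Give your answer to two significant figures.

0.17 eV

n₄/n₁ = (g₄/g₁) exp[−(E₄−E₁)/kT] = 0.559.
⇒ (E₄−E₁)/kT = ln((1/1)/0.559) = ln(1.789) = 0.5817.
kT = 0.0975 eV / 0.5817 = 0.17 eV.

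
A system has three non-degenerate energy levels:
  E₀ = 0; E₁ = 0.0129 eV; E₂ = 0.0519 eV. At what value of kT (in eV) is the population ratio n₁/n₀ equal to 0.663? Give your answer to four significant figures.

0.03139 eV

n₁/n₀ = exp[−(E₁−E₀)/kT] = 0.663.
⇒ (E₁−E₀)/kT = ln(1/0.663) = ln(1.50830) = 0.410983.
kT = 0.0129 eV / 0.410983 = 0.03139 eV.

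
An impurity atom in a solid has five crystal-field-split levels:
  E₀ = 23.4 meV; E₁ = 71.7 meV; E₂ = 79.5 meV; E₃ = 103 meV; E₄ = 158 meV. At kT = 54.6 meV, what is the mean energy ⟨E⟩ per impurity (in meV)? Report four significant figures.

Eᵢ/kT = 0.428571, 1.31319, 1.45604, 1.88645, 2.89377.
Z = Σ e^(−Eᵢ/kT) = e^(−0.428571) + e^(−1.31319) + e^(−1.45604) + e^(−1.88645) + e^(−2.89377) = 0.651439 + 0.268961 + 0.233158 + 0.151609 + 0.0553671 = 1.36053.
⟨E⟩ = Σ Eᵢ e^(−Eᵢ/kT) / Z = (23.4·0.651439 + 71.7·0.268961 + 79.5·0.233158 + 103·0.151609 + 158·0.0553671) / 1.36053 = 56.91 meV.

56.91 meV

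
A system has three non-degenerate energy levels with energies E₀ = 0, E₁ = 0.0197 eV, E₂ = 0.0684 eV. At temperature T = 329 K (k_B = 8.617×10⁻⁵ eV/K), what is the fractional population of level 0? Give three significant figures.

0.629

k_BT = 8.617×10⁻⁵ × 329 K = 0.028350 eV.
Eᵢ/kT = 0, 0.69489, 2.4127.
Z = Σ e^(−Eᵢ/kT) = e^(−0) + e^(−0.69489) + e^(−2.4127) = 1.0000 + 0.49913 + 0.089573 = 1.5887.
P₀ = e^(−E₀/kT) / Z = 1.0000/1.5887 = 0.629.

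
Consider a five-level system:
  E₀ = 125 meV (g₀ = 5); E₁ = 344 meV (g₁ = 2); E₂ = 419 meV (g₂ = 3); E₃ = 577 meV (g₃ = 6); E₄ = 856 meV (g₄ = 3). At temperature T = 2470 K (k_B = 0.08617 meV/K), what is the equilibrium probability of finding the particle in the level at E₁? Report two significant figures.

k_BT = 0.08617 × 2470 K = 212.8 meV.
Eᵢ/kT = 0.5874, 1.617, 1.969, 2.711, 4.023.
Z = Σ gᵢe^(−Eᵢ/kT) = 5·e^(−0.5874) + 2·e^(−1.617) + 3·e^(−1.969) + 6·e^(−2.711) + 3·e^(−4.023) = 2.779 + 0.3970 + 0.4188 + 0.3988 + 0.05370 = 4.047.
P₁ = g₁ e^(−E₁/kT) / Z = 0.3970/4.047 = 0.098.

0.098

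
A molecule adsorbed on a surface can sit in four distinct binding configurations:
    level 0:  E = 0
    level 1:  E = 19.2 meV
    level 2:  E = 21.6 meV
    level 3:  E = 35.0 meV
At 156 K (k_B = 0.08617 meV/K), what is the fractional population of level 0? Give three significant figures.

0.660

k_BT = 0.08617 × 156 K = 13.443 meV.
Eᵢ/kT = 0, 1.4283, 1.6068, 2.6036.
Z = Σ e^(−Eᵢ/kT) = e^(−0) + e^(−1.4283) + e^(−1.6068) + e^(−2.6036) = 1.0000 + 0.23972 + 0.20053 + 0.074007 = 1.5143.
P₀ = e^(−E₀/kT) / Z = 1.0000/1.5143 = 0.660.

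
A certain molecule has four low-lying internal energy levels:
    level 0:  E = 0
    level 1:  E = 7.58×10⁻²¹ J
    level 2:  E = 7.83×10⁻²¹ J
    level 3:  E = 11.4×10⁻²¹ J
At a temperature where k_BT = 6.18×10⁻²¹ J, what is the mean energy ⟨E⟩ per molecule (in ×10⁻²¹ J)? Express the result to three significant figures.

Eᵢ/kT = 0, 1.2265, 1.2670, 1.8447.
Z = Σ e^(−Eᵢ/kT) = e^(−0) + e^(−1.2265) + e^(−1.2670) + e^(−1.8447) = 1.0000 + 0.29332 + 0.28168 + 0.15807 = 1.7331.
⟨E⟩ = Σ Eᵢ e^(−Eᵢ/kT) / Z = (0·1.0000 + 7.58·0.29332 + 7.83·0.28168 + 11.4·0.15807) / 1.7331 = 3.60 ×10⁻²¹ J.

3.60 ×10⁻²¹ J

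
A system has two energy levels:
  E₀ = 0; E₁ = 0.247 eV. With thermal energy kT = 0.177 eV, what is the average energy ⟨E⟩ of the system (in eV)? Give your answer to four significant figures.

Eᵢ/kT = 0, 1.39548.
Z = Σ e^(−Eᵢ/kT) = e^(−0) + e^(−1.39548) = 1.00000 + 0.247714 = 1.24771.
⟨E⟩ = Σ Eᵢ e^(−Eᵢ/kT) / Z = (0·1.00000 + 0.247·0.247714) / 1.24771 = 0.04904 eV.

0.04904 eV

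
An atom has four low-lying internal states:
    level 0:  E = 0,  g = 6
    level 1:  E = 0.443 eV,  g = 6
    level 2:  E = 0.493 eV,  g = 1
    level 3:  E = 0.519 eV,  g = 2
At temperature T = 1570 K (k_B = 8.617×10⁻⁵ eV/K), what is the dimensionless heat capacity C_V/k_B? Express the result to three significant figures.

0.517

k_BT = 8.617×10⁻⁵ × 1570 K = 0.13529 eV.
Eᵢ/kT = 0, 3.2744, 3.6440, 3.8362.
Z = Σ gᵢe^(−Eᵢ/kT) = 6·e^(−0) + 6·e^(−3.2744) + 1·e^(−3.6440) + 2·e^(−3.8362) = 6.0000 + 0.22704 + 0.026148 + 0.043151 = 6.2963.
⟨E⟩ = 0.021579 eV, ⟨E²⟩ = 0.0099320 eV².
C_V/k_B = (⟨E²⟩ − ⟨E⟩²)/(kT)² = (0.0099320 − 0.00046565)/0.018303 = 0.517.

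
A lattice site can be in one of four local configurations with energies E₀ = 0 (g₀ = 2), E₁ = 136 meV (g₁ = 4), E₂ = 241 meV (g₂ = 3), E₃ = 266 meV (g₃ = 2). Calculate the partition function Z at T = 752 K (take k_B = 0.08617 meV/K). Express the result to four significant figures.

k_BT = 0.08617 × 752 K = 64.7998 meV.
Eᵢ/kT = 0, 2.09877, 3.71915, 4.10495.
Z = Σ gᵢe^(−Eᵢ/kT) = 2·e^(−0) + 4·e^(−2.09877) + 3·e^(−3.71915) + 2·e^(−4.10495) = 2.00000 + 0.490429 + 0.0727637 + 0.0329817 = 2.59617.

Z = 2.596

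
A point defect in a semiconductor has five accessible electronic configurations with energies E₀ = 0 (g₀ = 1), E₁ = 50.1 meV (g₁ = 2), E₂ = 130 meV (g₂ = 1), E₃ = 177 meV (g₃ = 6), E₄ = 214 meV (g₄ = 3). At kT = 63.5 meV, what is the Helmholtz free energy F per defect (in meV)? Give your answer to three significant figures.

-58.4 meV

Eᵢ/kT = 0, 0.78898, 2.0472, 2.7874, 3.3701.
Z = Σ gᵢe^(−Eᵢ/kT) = 1·e^(−0) + 2·e^(−0.78898) + 1·e^(−2.0472) + 6·e^(−2.7874) + 3·e^(−3.3701) = 1.0000 + 0.90862 + 0.12910 + 0.36949 + 0.10316 = 2.5104.
F = −kT ln Z = −63.5 × ln(2.5104) = −63.5 × 0.92044 = -58.4 meV.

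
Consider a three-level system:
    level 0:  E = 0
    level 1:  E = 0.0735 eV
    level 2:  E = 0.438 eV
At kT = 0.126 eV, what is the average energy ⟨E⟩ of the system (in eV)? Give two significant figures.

Eᵢ/kT = 0, 0.5833, 3.476.
Z = Σ e^(−Eᵢ/kT) = e^(−0) + e^(−0.5833) + e^(−3.476) = 1.000 + 0.5581 + 0.03093 = 1.589.
⟨E⟩ = Σ Eᵢ e^(−Eᵢ/kT) / Z = (0·1.000 + 0.0735·0.5581 + 0.438·0.03093) / 1.589 = 0.034 eV.

0.034 eV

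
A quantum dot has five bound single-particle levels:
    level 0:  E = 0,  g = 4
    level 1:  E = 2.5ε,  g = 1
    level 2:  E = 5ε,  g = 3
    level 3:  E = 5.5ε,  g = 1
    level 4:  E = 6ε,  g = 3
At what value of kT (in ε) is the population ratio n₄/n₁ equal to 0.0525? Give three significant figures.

0.865 ε

n₄/n₁ = (g₄/g₁) exp[−(E₄−E₁)/kT] = 0.0525.
⇒ (E₄−E₁)/kT = ln((3/1)/0.0525) = ln(57.143) = 4.0456.
kT = 3.5ε / 4.0456 = 0.865 ε.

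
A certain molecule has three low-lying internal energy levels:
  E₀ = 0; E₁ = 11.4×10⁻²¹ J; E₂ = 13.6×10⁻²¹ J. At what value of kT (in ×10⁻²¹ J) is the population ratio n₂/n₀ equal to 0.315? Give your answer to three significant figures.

11.8 ×10⁻²¹ J

n₂/n₀ = exp[−(E₂−E₀)/kT] = 0.315.
⇒ (E₂−E₀)/kT = ln(1/0.315) = ln(3.1746) = 1.1552.
kT = 13.6 ×10⁻²¹ J / 1.1552 = 11.8 ×10⁻²¹ J.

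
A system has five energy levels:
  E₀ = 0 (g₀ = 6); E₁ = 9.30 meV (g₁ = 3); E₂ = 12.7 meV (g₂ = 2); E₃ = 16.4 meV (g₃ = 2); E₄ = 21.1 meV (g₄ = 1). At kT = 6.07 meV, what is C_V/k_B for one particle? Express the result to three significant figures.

Eᵢ/kT = 0, 1.5321, 2.0923, 2.7018, 3.4761.
Z = Σ gᵢe^(−Eᵢ/kT) = 6·e^(−0) + 3·e^(−1.5321) + 2·e^(−2.0923) + 2·e^(−2.7018) + 1·e^(−3.4761) = 6.0000 + 0.64824 + 0.24681 + 0.13417 + 0.030928 = 7.0601.
⟨E⟩ = 1.7020 meV, ⟨E²⟩ = 20.641 meV².
C_V/k_B = (⟨E²⟩ − ⟨E⟩²)/(kT)² = (20.641 − 2.8968)/36.845 = 0.482.

0.482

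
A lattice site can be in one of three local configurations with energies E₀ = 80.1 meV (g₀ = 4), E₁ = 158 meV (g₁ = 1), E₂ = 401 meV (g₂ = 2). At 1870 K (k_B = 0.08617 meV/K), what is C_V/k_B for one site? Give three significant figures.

k_BT = 0.08617 × 1870 K = 161.14 meV.
Eᵢ/kT = 0.49708, 0.98051, 2.4885.
Z = Σ gᵢe^(−Eᵢ/kT) = 4·e^(−0.49708) + 1·e^(−0.98051) + 2·e^(−2.4885) = 2.4332 + 0.37512 + 0.16607 = 2.9744.
⟨E⟩ = 107.84 meV, ⟨E²⟩ = 17375 meV².
C_V/k_B = (⟨E²⟩ − ⟨E⟩²)/(kT)² = (17375 − 11629)/25966 = 0.221.

0.221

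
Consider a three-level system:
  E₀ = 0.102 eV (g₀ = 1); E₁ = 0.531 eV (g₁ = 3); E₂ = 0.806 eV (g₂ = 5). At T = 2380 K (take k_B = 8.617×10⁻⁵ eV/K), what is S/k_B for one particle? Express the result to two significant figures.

k_BT = 8.617×10⁻⁵ × 2380 K = 0.2051 eV.
Eᵢ/kT = 0.4973, 2.589, 3.930.
Z = Σ gᵢe^(−Eᵢ/kT) = 1·e^(−0.4973) + 3·e^(−2.589) + 5·e^(−3.930) = 0.6082 + 0.2253 + 0.09822 = 0.9317.
⟨E⟩ = Σ EᵢPᵢ = 0.2800 eV.
S/k_B = ln Z + ⟨E⟩/kT = ln(0.9317) + 0.2800/0.2051 = -0.07074 + 1.365 = 1.3.

1.3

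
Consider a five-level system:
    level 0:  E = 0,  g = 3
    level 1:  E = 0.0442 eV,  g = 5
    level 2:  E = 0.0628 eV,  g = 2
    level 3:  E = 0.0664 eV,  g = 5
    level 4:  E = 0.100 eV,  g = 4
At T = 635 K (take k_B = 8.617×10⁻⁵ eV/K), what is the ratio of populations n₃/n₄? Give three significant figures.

k_BT = 8.617×10⁻⁵ × 635 K = 0.054718 eV.
n₃/n₄ = (g₃/g₄) exp[−(E₃−E₄)/kT] = (5/4) × exp(−(-0.0336 eV)/(0.054718 eV)) = (5/4) × exp(0.61406) = 2.31.

2.31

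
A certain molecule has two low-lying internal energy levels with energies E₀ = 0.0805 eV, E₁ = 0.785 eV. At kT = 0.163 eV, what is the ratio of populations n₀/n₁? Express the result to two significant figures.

75

n₀/n₁ = exp[−(E₀−E₁)/kT] = exp(−(-0.7045 eV)/(0.163 eV)) = exp(4.322) = 75.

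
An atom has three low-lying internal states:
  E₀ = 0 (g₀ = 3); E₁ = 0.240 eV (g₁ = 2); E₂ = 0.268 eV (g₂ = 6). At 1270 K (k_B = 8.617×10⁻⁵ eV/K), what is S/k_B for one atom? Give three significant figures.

k_BT = 8.617×10⁻⁵ × 1270 K = 0.10944 eV.
Eᵢ/kT = 0, 2.1930, 2.4488.
Z = Σ gᵢe^(−Eᵢ/kT) = 3·e^(−0) + 2·e^(−2.1930) + 6·e^(−2.4488) = 3.0000 + 0.22316 + 0.51838 = 3.7415.
⟨E⟩ = Σ EᵢPᵢ = 0.051446 eV.
S/k_B = ln Z + ⟨E⟩/kT = ln(3.7415) + 0.051446/0.10944 = 1.3195 + 0.47008 = 1.79.

1.79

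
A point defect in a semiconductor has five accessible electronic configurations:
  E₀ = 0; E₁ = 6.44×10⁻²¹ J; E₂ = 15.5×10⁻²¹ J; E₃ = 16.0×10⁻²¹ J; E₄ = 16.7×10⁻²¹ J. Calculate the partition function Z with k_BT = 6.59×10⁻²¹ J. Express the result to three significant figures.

Z = 1.64

Eᵢ/kT = 0, 0.97724, 2.3520, 2.4279, 2.5341.
Z = Σ e^(−Eᵢ/kT) = e^(−0) + e^(−0.97724) + e^(−2.3520) + e^(−2.4279) + e^(−2.5341) = 1.0000 + 0.37635 + 0.095179 + 0.088222 + 0.079333 = 1.6391.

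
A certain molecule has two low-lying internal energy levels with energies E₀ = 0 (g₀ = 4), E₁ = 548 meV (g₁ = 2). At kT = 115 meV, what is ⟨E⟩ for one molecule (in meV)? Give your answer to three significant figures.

2.32 meV

Eᵢ/kT = 0, 4.7652.
Z = Σ gᵢe^(−Eᵢ/kT) = 4·e^(−0) + 2·e^(−4.7652) = 4.0000 + 0.017042 = 4.0170.
⟨E⟩ = Σ Eᵢ gᵢe^(−Eᵢ/kT) / Z = (0·4.0000 + 548·0.017042) / 4.0170 = 2.32 meV.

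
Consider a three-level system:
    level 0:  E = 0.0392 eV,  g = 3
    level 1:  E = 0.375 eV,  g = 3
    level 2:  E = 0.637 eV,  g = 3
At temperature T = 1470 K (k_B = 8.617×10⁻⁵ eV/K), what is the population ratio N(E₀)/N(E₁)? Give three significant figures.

14.2

k_BT = 8.617×10⁻⁵ × 1470 K = 0.12667 eV.
n₀/n₁ = (g₀/g₁) exp[−(E₀−E₁)/kT] = (3/3) × exp(−(-0.3358 eV)/(0.12667 eV)) = (3/3) × exp(2.6510) = 14.2.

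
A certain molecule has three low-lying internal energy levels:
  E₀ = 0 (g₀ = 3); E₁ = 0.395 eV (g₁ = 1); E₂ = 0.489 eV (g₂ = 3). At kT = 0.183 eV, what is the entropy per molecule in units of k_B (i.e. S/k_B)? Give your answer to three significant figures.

Eᵢ/kT = 0, 2.1585, 2.6721.
Z = Σ gᵢe^(−Eᵢ/kT) = 3·e^(−0) + 1·e^(−2.1585) + 3·e^(−2.6721) = 3.0000 + 0.11550 + 0.20732 = 3.3228.
⟨E⟩ = Σ EᵢPᵢ = 0.044240 eV.
S/k_B = ln Z + ⟨E⟩/kT = ln(3.3228) + 0.044240/0.183 = 1.2008 + 0.24175 = 1.44.

1.44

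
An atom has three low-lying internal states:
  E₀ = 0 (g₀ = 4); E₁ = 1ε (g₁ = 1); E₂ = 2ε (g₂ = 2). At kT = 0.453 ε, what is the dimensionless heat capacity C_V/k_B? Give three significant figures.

Eᵢ/kT = 0, 2.2075, 4.4150.
Z = Σ gᵢe^(−Eᵢ/kT) = 4·e^(−0) + 1·e^(−2.2075) + 2·e^(−4.4150) = 4.0000 + 0.10998 + 0.024189 = 4.1342.
⟨E⟩ = 0.038304 ε, ⟨E²⟩ = 0.050006 ε².
C_V/k_B = (⟨E²⟩ − ⟨E⟩²)/(kT)² = (0.050006 − 0.0014672)/0.20521 = 0.237.

0.237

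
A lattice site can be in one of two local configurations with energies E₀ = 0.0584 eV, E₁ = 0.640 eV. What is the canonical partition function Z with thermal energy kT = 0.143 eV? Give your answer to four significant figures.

Z = 0.6761

Eᵢ/kT = 0.408392, 4.47552.
Z = Σ e^(−Eᵢ/kT) = e^(−0.408392) + e^(−4.47552) = 0.664718 + 0.0113843 = 0.676102.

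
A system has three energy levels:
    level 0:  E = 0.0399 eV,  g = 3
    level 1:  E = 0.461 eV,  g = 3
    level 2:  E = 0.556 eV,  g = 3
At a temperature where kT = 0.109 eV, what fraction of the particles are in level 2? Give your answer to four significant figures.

Eᵢ/kT = 0.366055, 4.22936, 5.10092.
Z = Σ gᵢe^(−Eᵢ/kT) = 3·e^(−0.366055) + 3·e^(−4.22936) + 3·e^(−5.10092) = 2.08039 + 0.0436851 + 0.0182734 = 2.14235.
P₂ = g₂ e^(−E₂/kT) / Z = 0.0182734/2.14235 = 0.008530.

0.008530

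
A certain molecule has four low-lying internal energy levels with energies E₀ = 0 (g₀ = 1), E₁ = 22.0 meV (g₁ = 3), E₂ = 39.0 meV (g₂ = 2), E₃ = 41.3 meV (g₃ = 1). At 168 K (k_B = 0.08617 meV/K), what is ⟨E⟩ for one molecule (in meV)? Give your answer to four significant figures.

k_BT = 0.08617 × 168 K = 14.4766 meV.
Eᵢ/kT = 0, 1.51969, 2.69400, 2.85288.
Z = Σ gᵢe^(−Eᵢ/kT) = 1·e^(−0) + 3·e^(−1.51969) + 2·e^(−2.69400) + 1·e^(−2.85288) = 1.00000 + 0.656339 + 0.135220 + 0.0576780 = 1.84924.
⟨E⟩ = Σ Eᵢ gᵢe^(−Eᵢ/kT) / Z = (0·1.00000 + 22.0·0.656339 + 39.0·0.135220 + 41.3·0.0576780) / 1.84924 = 11.95 meV.

11.95 meV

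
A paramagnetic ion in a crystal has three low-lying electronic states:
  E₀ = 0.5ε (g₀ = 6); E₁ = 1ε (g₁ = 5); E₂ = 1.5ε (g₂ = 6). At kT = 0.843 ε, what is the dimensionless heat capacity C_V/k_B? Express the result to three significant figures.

0.206

Eᵢ/kT = 0.59312, 1.1862, 1.7794.
Z = Σ gᵢe^(−Eᵢ/kT) = 6·e^(−0.59312) + 5·e^(−1.1862) + 6·e^(−1.7794) = 3.3156 + 1.5269 + 1.0124 = 5.8549.
⟨E⟩ = 0.80331 ε, ⟨E²⟩ = 0.79142 ε².
C_V/k_B = (⟨E²⟩ − ⟨E⟩²)/(kT)² = (0.79142 − 0.64531)/0.71065 = 0.206.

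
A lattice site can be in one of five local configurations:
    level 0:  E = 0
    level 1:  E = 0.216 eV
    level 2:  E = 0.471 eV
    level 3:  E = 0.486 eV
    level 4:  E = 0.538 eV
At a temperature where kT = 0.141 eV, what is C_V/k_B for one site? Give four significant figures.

Eᵢ/kT = 0, 1.53191, 3.34043, 3.44681, 3.81560.
Z = Σ e^(−Eᵢ/kT) = e^(−0) + e^(−1.53191) + e^(−3.34043) + e^(−3.44681) + e^(−3.81560) = 1.00000 + 0.216122 + 0.0354217 + 0.0318471 + 0.0220245 = 1.30542.
⟨E⟩ = 0.0694741 eV, ⟨E²⟩ = 0.0243894 eV².
C_V/k_B = (⟨E²⟩ − ⟨E⟩²)/(kT)² = (0.0243894 − 0.00482665)/0.0198810 = 0.9840.

0.9840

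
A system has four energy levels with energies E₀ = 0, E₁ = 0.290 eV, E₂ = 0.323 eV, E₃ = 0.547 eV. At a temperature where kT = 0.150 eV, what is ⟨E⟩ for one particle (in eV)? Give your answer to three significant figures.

0.0728 eV

Eᵢ/kT = 0, 1.9333, 2.1533, 3.6467.
Z = Σ e^(−Eᵢ/kT) = e^(−0) + e^(−1.9333) + e^(−2.1533) + e^(−3.6467) = 1.0000 + 0.14467 + 0.11610 + 0.026077 = 1.2868.
⟨E⟩ = Σ Eᵢ e^(−Eᵢ/kT) / Z = (0·1.0000 + 0.290·0.14467 + 0.323·0.11610 + 0.547·0.026077) / 1.2868 = 0.0728 eV.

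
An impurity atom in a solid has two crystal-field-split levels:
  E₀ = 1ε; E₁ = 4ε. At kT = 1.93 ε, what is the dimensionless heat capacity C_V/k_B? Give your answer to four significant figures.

0.3480

Eᵢ/kT = 0.518135, 2.07254.
Z = Σ e^(−Eᵢ/kT) = e^(−0.518135) + e^(−2.07254) = 0.595630 + 0.125866 = 0.721496.
⟨E⟩ = 1.52335 ε, ⟨E²⟩ = 3.61677 ε².
C_V/k_B = (⟨E²⟩ − ⟨E⟩²)/(kT)² = (3.61677 − 2.32060)/3.72490 = 0.3480.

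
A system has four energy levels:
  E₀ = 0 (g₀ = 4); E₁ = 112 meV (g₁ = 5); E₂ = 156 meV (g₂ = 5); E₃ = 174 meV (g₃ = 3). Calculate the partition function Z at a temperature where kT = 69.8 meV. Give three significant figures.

Z = 5.79

Eᵢ/kT = 0, 1.6046, 2.2350, 2.4928.
Z = Σ gᵢe^(−Eᵢ/kT) = 4·e^(−0) + 5·e^(−1.6046) + 5·e^(−2.2350) + 3·e^(−2.4928) = 4.0000 + 1.0048 + 0.53496 + 0.24803 = 5.7878.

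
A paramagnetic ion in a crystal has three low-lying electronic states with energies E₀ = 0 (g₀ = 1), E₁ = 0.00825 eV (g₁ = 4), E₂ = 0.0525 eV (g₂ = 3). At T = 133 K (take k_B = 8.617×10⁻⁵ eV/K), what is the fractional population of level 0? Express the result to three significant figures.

k_BT = 8.617×10⁻⁵ × 133 K = 0.011461 eV.
Eᵢ/kT = 0, 0.71983, 4.5808.
Z = Σ gᵢe^(−Eᵢ/kT) = 1·e^(−0) + 4·e^(−0.71983) + 3·e^(−4.5808) = 1.0000 + 1.9473 + 0.030740 = 2.9780.
P₀ = g₀ e^(−E₀/kT) / Z = 1.0000/2.9780 = 0.336.

0.336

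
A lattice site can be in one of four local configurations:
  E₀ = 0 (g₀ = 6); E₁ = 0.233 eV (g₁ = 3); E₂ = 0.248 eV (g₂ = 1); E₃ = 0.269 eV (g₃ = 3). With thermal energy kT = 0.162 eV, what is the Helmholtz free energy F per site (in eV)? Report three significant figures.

-0.326 eV

Eᵢ/kT = 0, 1.4383, 1.5309, 1.6605.
Z = Σ gᵢe^(−Eᵢ/kT) = 6·e^(−0) + 3·e^(−1.4383) + 1·e^(−1.5309) + 3·e^(−1.6605) = 6.0000 + 0.71199 + 0.21634 + 0.57013 = 7.4985.
F = −kT ln Z = −0.162 × ln(7.4985) = −0.162 × 2.0147 = -0.326 eV.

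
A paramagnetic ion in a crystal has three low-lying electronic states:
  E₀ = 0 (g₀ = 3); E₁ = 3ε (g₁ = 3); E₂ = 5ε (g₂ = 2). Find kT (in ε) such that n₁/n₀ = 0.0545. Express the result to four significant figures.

n₁/n₀ = (g₁/g₀) exp[−(E₁−E₀)/kT] = 0.0545.
⇒ (E₁−E₀)/kT = ln((3/3)/0.0545) = ln(18.3486) = 2.90955.
kT = 3ε / 2.90955 = 1.031 ε.

1.031 ε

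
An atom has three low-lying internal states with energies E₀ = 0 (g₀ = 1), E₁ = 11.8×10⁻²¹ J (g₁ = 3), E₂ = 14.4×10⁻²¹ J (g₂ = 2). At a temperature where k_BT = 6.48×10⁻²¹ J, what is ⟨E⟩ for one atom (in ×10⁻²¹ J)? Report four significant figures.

Eᵢ/kT = 0, 1.82099, 2.22222.
Z = Σ gᵢe^(−Eᵢ/kT) = 1·e^(−0) + 3·e^(−1.82099) + 2·e^(−2.22222) = 1.00000 + 0.485596 + 0.216737 = 1.70233.
⟨E⟩ = Σ Eᵢ gᵢe^(−Eᵢ/kT) / Z = (0·1.00000 + 11.8·0.485596 + 14.4·0.216737) / 1.70233 = 5.199 ×10⁻²¹ J.

5.199 ×10⁻²¹ J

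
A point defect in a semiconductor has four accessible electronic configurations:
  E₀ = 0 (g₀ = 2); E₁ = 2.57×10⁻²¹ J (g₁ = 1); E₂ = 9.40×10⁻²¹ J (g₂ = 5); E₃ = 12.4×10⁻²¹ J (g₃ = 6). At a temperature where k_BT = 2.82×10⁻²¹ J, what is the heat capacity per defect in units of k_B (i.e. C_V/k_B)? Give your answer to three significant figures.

Eᵢ/kT = 0, 0.91135, 3.3333, 4.3972.
Z = Σ gᵢe^(−Eᵢ/kT) = 2·e^(−0) + 1·e^(−0.91135) + 5·e^(−3.3333) + 6·e^(−4.3972) = 2.0000 + 0.40198 + 0.17838 + 0.073871 = 2.6542.
⟨E⟩ = 1.3661, ⟨E²⟩ = 11.218.
C_V/k_B = (⟨E²⟩ − ⟨E⟩²)/(kT)² = (11.218 − 1.8662)/7.9524 = 1.18.

1.18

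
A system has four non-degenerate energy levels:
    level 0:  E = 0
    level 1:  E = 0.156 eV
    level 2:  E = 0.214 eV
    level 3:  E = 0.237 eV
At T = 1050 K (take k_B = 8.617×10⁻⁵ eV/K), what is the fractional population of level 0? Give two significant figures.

k_BT = 8.617×10⁻⁵ × 1050 K = 0.09048 eV.
Eᵢ/kT = 0, 1.724, 2.365, 2.619.
Z = Σ e^(−Eᵢ/kT) = e^(−0) + e^(−1.724) + e^(−2.365) + e^(−2.619) = 1.000 + 0.1784 + 0.09395 + 0.07288 = 1.345.
P₀ = e^(−E₀/kT) / Z = 1.000/1.345 = 0.74.

0.74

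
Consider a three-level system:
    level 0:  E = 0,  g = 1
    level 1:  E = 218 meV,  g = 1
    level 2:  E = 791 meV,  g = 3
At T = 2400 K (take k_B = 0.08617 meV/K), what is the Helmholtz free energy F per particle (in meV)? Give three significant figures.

-71.6 meV

k_BT = 0.08617 × 2400 K = 206.81 meV.
Eᵢ/kT = 0, 1.0541, 3.8248.
Z = Σ gᵢe^(−Eᵢ/kT) = 1·e^(−0) + 1·e^(−1.0541) + 3·e^(−3.8248) = 1.0000 + 0.34851 + 0.065468 = 1.4140.
F = −kT ln Z = −206.81 × ln(1.4140) = −206.81 × 0.34642 = -71.6 meV.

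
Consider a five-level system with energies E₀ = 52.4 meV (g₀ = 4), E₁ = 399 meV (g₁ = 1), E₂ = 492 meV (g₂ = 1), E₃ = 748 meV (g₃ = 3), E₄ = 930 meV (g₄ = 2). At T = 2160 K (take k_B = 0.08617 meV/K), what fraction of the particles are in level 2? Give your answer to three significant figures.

0.0217

k_BT = 0.08617 × 2160 K = 186.13 meV.
Eᵢ/kT = 0.28152, 2.1437, 2.6433, 4.0187, 4.9965.
Z = Σ gᵢe^(−Eᵢ/kT) = 4·e^(−0.28152) + 1·e^(−2.1437) + 1·e^(−2.6433) + 3·e^(−4.0187) + 2·e^(−4.9965) = 3.0185 + 0.11722 + 0.071126 + 0.053929 + 0.013523 = 3.2743.
P₂ = g₂ e^(−E₂/kT) / Z = 0.071126/3.2743 = 0.0217.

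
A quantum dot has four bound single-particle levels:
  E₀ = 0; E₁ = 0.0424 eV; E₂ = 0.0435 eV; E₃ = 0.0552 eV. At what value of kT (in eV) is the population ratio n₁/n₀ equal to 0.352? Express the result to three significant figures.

0.0406 eV

n₁/n₀ = exp[−(E₁−E₀)/kT] = 0.352.
⇒ (E₁−E₀)/kT = ln(1/0.352) = ln(2.8409) = 1.0441.
kT = 0.0424 eV / 1.0441 = 0.0406 eV.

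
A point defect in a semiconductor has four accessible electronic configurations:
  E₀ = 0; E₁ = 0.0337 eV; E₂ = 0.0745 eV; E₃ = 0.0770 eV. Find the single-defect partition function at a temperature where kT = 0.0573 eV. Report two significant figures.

Eᵢ/kT = 0, 0.5881, 1.300, 1.344.
Z = Σ e^(−Eᵢ/kT) = e^(−0) + e^(−0.5881) + e^(−1.300) + e^(−1.344) = 1.000 + 0.5554 + 0.2725 + 0.2608 = 2.089.

Z = 2.1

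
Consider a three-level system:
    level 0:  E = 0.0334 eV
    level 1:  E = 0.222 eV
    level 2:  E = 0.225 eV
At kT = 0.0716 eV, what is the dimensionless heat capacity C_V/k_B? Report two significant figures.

0.76

Eᵢ/kT = 0.4665, 3.101, 3.142.
Z = Σ e^(−Eᵢ/kT) = e^(−0.4665) + e^(−3.101) + e^(−3.142) = 0.6272 + 0.04500 + 0.04320 = 0.7154.
⟨E⟩ = 0.05683 eV, ⟨E²⟩ = 0.007135 eV².
C_V/k_B = (⟨E²⟩ − ⟨E⟩²)/(kT)² = (0.007135 − 0.003230)/0.005127 = 0.76.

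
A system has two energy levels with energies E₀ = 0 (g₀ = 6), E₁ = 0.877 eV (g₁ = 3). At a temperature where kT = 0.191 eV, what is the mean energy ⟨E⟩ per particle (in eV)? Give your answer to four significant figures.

Eᵢ/kT = 0, 4.59162.
Z = Σ gᵢe^(−Eᵢ/kT) = 6·e^(−0) + 3·e^(−4.59162) = 6.00000 + 0.0304093 = 6.03041.
⟨E⟩ = Σ Eᵢ gᵢe^(−Eᵢ/kT) / Z = (0·6.00000 + 0.877·0.0304093) / 6.03041 = 0.004422 eV.

0.004422 eV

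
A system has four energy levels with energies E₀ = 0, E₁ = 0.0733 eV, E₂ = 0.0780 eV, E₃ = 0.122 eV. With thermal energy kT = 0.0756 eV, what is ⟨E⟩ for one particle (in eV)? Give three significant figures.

Eᵢ/kT = 0, 0.96958, 1.0317, 1.6138.
Z = Σ e^(−Eᵢ/kT) = e^(−0) + e^(−0.96958) + e^(−1.0317) + e^(−1.6138) = 1.0000 + 0.37924 + 0.35640 + 0.19913 = 1.9348.
⟨E⟩ = Σ Eᵢ e^(−Eᵢ/kT) / Z = (0·1.0000 + 0.0733·0.37924 + 0.0780·0.35640 + 0.122·0.19913) / 1.9348 = 0.0413 eV.

0.0413 eV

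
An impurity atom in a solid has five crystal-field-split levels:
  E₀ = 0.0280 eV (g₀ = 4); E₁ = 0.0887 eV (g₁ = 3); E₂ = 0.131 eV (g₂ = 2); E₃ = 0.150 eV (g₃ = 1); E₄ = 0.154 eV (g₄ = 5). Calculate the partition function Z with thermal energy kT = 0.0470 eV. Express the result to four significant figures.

Z = 3.012

Eᵢ/kT = 0.595745, 1.88723, 2.78723, 3.19149, 3.27660.
Z = Σ gᵢe^(−Eᵢ/kT) = 4·e^(−0.595745) + 3·e^(−1.88723) + 2·e^(−2.78723) + 1·e^(−3.19149) + 5·e^(−3.27660) = 2.20461 + 0.454473 + 0.123183 + 0.0411106 + 0.188782 = 3.01216.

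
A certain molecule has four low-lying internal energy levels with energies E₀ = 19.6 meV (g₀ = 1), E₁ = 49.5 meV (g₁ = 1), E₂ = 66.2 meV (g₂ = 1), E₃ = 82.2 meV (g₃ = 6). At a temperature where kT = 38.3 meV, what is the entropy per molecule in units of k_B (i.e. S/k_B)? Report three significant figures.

Eᵢ/kT = 0.51175, 1.2924, 1.7285, 2.1462.
Z = Σ gᵢe^(−Eᵢ/kT) = 1·e^(−0.51175) + 1·e^(−1.2924) + 1·e^(−1.7285) + 6·e^(−2.1462) = 0.59945 + 0.27461 + 0.17755 + 0.70157 = 1.7532.
⟨E⟩ = Σ EᵢPᵢ = 54.053 meV.
S/k_B = ln Z + ⟨E⟩/kT = ln(1.7532) + 54.053/38.3 = 0.56144 + 1.4113 = 1.97.

1.97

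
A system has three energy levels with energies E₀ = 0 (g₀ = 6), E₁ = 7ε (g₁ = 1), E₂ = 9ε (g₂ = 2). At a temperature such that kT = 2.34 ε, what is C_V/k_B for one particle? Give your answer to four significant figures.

0.1748

Eᵢ/kT = 0, 2.99145, 3.84615.
Z = Σ gᵢe^(−Eᵢ/kT) = 6·e^(−0) + 1·e^(−2.99145) + 2·e^(−3.84615) = 6.00000 + 0.0502146 + 0.0427236 = 6.09294.
⟨E⟩ = 0.120798 ε, ⟨E²⟩ = 0.971801 ε².
C_V/k_B = (⟨E²⟩ − ⟨E⟩²)/(kT)² = (0.971801 − 0.0145922)/5.47560 = 0.1748.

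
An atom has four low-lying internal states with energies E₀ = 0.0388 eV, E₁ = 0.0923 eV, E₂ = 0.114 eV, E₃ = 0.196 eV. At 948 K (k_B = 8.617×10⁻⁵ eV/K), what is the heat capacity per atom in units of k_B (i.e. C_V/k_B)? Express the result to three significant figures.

k_BT = 8.617×10⁻⁵ × 948 K = 0.081689 eV.
Eᵢ/kT = 0.47497, 1.1299, 1.3955, 2.3993.
Z = Σ e^(−Eᵢ/kT) = e^(−0.47497) + e^(−1.1299) + e^(−1.3955) + e^(−2.3993) = 0.62190 + 0.32307 + 0.24771 + 0.090781 = 1.2835.
⟨E⟩ = 0.077897 eV, ⟨E²⟩ = 0.0080991 eV².
C_V/k_B = (⟨E²⟩ − ⟨E⟩²)/(kT)² = (0.0080991 − 0.0060679)/0.0066731 = 0.304.

0.304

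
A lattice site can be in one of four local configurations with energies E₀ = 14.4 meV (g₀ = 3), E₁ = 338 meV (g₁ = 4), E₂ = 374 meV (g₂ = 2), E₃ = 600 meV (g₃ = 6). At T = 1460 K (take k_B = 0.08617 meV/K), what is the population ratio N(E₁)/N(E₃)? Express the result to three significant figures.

5.35

k_BT = 0.08617 × 1460 K = 125.81 meV.
n₁/n₃ = (g₁/g₃) exp[−(E₁−E₃)/kT] = (4/6) × exp(−(-262 meV)/(125.81 meV)) = (4/6) × exp(2.0825) = 5.35.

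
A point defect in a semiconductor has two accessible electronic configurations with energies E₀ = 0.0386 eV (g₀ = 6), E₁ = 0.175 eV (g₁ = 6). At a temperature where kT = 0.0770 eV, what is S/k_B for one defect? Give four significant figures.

2.206

Eᵢ/kT = 0.501299, 2.27273.
Z = Σ gᵢe^(−Eᵢ/kT) = 6·e^(−0.501299) + 6·e^(−2.27273) = 3.63446 + 0.618183 = 4.25264.
⟨E⟩ = Σ EᵢPᵢ = 0.0584277 eV.
S/k_B = ln Z + ⟨E⟩/kT = ln(4.25264) + 0.0584277/0.0770 = 1.44754 + 0.758801 = 2.206.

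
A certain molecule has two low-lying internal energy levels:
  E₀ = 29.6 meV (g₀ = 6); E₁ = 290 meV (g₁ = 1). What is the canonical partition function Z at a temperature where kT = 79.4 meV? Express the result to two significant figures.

Eᵢ/kT = 0.3728, 3.652.
Z = Σ gᵢe^(−Eᵢ/kT) = 6·e^(−0.3728) + 1·e^(−3.652) = 4.133 + 0.02594 = 4.159.

Z = 4.2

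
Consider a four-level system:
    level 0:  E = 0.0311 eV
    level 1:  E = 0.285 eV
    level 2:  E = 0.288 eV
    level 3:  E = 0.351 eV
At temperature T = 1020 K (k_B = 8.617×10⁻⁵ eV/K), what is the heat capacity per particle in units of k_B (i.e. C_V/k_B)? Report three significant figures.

0.987

k_BT = 8.617×10⁻⁵ × 1020 K = 0.087893 eV.
Eᵢ/kT = 0.35384, 3.2426, 3.2767, 3.9935.
Z = Σ e^(−Eᵢ/kT) = e^(−0.35384) + e^(−3.2426) + e^(−3.2767) + e^(−3.9935) = 0.70199 + 0.039062 + 0.037753 + 0.018435 = 0.79724.
⟨E⟩ = 0.063103 eV, ⟨E²⟩ = 0.011608 eV².
C_V/k_B = (⟨E²⟩ − ⟨E⟩²)/(kT)² = (0.011608 − 0.0039820)/0.0077252 = 0.987.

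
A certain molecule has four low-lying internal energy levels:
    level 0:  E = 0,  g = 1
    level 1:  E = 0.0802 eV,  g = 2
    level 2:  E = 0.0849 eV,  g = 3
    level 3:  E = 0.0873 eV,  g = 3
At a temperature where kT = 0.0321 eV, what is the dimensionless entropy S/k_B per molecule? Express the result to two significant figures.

Eᵢ/kT = 0, 2.498, 2.645, 2.720.
Z = Σ gᵢe^(−Eᵢ/kT) = 1·e^(−0) + 2·e^(−2.498) + 3·e^(−2.645) + 3·e^(−2.720) = 1.000 + 0.1645 + 0.2130 + 0.1976 = 1.575.
⟨E⟩ = Σ EᵢPᵢ = 0.03081 eV.
S/k_B = ln Z + ⟨E⟩/kT = ln(1.575) + 0.03081/0.0321 = 0.4543 + 0.9598 = 1.4.

1.4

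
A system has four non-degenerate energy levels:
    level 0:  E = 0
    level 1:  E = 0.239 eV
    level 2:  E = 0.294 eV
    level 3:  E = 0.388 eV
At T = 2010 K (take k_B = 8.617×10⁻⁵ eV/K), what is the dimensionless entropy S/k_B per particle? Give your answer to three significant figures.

k_BT = 8.617×10⁻⁵ × 2010 K = 0.17320 eV.
Eᵢ/kT = 0, 1.3799, 1.6975, 2.2402.
Z = Σ e^(−Eᵢ/kT) = e^(−0) + e^(−1.3799) + e^(−1.6975) + e^(−2.2402) = 1.0000 + 0.25160 + 0.18314 + 0.10644 = 1.5412.
⟨E⟩ = Σ EᵢPᵢ = 0.10075 eV.
S/k_B = ln Z + ⟨E⟩/kT = ln(1.5412) + 0.10075/0.17320 = 0.43256 + 0.58170 = 1.01.

1.01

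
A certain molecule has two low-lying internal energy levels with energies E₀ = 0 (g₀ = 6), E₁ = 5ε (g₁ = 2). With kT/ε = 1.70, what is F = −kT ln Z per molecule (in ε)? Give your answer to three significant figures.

-3.08 ε

Eᵢ/kT = 0, 2.9412.
Z = Σ gᵢe^(−Eᵢ/kT) = 6·e^(−0) + 2·e^(−2.9412) = 6.0000 + 0.10560 = 6.1056.
F = −kT ln Z = −1.70 × ln(6.1056) = −1.70 × 1.8092 = -3.08 ε.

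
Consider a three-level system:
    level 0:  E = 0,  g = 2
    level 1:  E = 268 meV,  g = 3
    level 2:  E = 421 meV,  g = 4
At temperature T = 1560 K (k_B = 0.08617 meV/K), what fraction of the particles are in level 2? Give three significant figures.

k_BT = 0.08617 × 1560 K = 134.43 meV.
Eᵢ/kT = 0, 1.9936, 3.1317.
Z = Σ gᵢe^(−Eᵢ/kT) = 2·e^(−0) + 3·e^(−1.9936) + 4·e^(−3.1317) = 2.0000 + 0.40861 + 0.17457 = 2.5832.
P₂ = g₂ e^(−E₂/kT) / Z = 0.17457/2.5832 = 0.0676.

0.0676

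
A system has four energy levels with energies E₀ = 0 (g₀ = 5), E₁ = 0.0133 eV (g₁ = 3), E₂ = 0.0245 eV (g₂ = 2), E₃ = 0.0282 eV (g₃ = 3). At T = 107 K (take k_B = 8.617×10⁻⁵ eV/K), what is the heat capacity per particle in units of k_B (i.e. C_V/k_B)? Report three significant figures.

0.539

k_BT = 8.617×10⁻⁵ × 107 K = 0.0092202 eV.
Eᵢ/kT = 0, 1.4425, 2.6572, 3.0585.
Z = Σ gᵢe^(−Eᵢ/kT) = 5·e^(−0) + 3·e^(−1.4425) + 2·e^(−2.6572) + 3·e^(−3.0585) = 5.0000 + 0.70901 + 0.14029 + 0.14087 = 5.9902.
⟨E⟩ = 0.0028112 eV, ⟨E²⟩ = 0.000053696 eV².
C_V/k_B = (⟨E²⟩ − ⟨E⟩²)/(kT)² = (0.000053696 − 0.0000079028)/0.000085012 = 0.539.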